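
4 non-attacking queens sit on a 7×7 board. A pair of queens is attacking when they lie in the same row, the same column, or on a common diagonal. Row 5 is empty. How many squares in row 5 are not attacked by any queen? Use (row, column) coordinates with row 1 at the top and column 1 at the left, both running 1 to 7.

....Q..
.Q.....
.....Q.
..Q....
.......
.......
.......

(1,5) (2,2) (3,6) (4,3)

1

(1,5) attacks row 5 at column 5 and diagonals 1.
(2,2) attacks row 5 at column 2 and diagonals 5.
(3,6) attacks row 5 at column 6 and diagonals 4.
(4,3) attacks row 5 at column 3 and diagonals 2, 4.
Attacked columns: {1, 2, 3, 4, 5, 6}. Safe: {7}.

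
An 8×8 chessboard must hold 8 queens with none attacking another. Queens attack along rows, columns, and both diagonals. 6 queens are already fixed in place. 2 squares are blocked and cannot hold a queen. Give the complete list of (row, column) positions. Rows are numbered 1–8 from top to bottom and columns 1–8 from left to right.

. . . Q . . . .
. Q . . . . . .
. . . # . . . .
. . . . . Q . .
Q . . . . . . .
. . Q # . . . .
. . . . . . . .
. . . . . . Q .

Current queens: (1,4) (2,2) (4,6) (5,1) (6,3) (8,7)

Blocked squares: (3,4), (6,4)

(1,4) (2,2) (3,8) (4,6) (5,1) (6,3) (7,5) (8,7)

Row 3: attacked by (1,4)→{2,4,6}; (2,2)→{1,2,3}; (4,6)→{5,6,7}; (5,1)→{1,3}; (6,3)→{3,6}; (8,7)→{2,7}. Blocked: 4. Safe: 8. Place at column 8.
Row 7: attacked by (1,4)→{4}; (2,2)→{2,7}; (3,8)→{4,8}; (4,6)→{3,6}; (5,1)→{1,3}; (6,3)→{2,3,4}; (8,7)→{6,7,8}. Safe: 5. Place at column 5.
Columns [4, 2, 8, 6, 1, 3, 5, 7], r−c [-3, 0, -5, -2, 4, 3, 2, 1], r+c [5, 4, 11, 10, 6, 9, 12, 15] are all distinct, so no two queens attack.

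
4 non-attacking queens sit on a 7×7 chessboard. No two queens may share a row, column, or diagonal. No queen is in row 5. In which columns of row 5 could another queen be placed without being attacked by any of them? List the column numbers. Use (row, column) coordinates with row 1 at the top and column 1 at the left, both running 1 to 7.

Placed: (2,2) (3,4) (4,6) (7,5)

(2,2) attacks row 5 at column 2 and diagonals 5.
(3,4) attacks row 5 at column 4 and diagonals 2, 6.
(4,6) attacks row 5 at column 6 and diagonals 5, 7.
(7,5) attacks row 5 at column 5 and diagonals 3, 7.
Attacked columns: {2, 3, 4, 5, 6, 7}. Safe: {1}.

columns 1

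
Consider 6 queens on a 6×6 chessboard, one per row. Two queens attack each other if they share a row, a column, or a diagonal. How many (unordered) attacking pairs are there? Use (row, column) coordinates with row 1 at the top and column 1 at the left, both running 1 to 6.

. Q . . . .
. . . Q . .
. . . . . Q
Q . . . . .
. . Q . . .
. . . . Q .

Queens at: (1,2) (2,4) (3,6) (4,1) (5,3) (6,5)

0

All columns are distinct and no two queens satisfy |Δrow| = |Δcol|, so no pair attacks.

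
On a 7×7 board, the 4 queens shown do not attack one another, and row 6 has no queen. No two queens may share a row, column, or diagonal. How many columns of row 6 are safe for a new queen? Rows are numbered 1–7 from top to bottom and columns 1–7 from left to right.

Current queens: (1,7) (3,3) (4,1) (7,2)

2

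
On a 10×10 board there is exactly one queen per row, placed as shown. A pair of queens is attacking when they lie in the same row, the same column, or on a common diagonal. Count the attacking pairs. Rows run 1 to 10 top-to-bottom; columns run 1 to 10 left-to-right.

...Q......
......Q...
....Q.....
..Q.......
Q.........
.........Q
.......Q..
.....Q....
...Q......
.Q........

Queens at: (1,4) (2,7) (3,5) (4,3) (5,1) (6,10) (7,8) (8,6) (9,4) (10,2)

Same column: (1,4)–(9,4) (column 4).
Total attacking pairs: 1.

1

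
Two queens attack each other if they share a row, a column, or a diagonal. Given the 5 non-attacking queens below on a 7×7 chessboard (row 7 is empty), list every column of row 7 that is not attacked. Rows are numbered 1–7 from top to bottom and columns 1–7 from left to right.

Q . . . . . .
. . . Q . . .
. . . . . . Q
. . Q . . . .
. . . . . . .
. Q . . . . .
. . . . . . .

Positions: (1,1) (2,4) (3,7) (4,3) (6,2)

(1,1) attacks row 7 at column 1 and diagonals 7.
(2,4) attacks row 7 at column 4.
(3,7) attacks row 7 at column 7 and diagonals 3.
(4,3) attacks row 7 at column 3 and diagonals 6.
(6,2) attacks row 7 at column 2 and diagonals 1, 3.
Attacked columns: {1, 2, 3, 4, 6, 7}. Safe: {5}.

columns 5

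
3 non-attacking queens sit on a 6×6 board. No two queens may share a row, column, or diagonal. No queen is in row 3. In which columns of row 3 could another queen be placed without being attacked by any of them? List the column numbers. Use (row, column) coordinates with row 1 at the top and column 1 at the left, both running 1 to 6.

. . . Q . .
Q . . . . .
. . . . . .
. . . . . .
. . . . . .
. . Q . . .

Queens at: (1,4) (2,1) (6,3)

(1,4) attacks row 3 at column 4 and diagonals 2, 6.
(2,1) attacks row 3 at column 1 and diagonals 2.
(6,3) attacks row 3 at column 3 and diagonals 6.
Attacked columns: {1, 2, 3, 4, 6}. Safe: {5}.

columns 5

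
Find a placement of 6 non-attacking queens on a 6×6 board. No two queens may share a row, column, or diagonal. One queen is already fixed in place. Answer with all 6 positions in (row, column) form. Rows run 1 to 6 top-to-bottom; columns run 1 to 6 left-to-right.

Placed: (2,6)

(1,3) (2,6) (3,2) (4,5) (5,1) (6,4)

Row 1: attacked by (2,6)→{5,6}. Safe: 1, 2, 3, 4. Place at column 3.
Row 3: attacked by (1,3)→{1,3,5}; (2,6)→{5,6}. Safe: 2, 4. Place at column 2.
Row 4: attacked by (1,3)→{3,6}; (2,6)→{4,6}; (3,2)→{1,2,3}. Safe: 5. Place at column 5.
Row 5: attacked by (1,3)→{3}; (2,6)→{3,6}; (3,2)→{2,4}; (4,5)→{4,5,6}. Safe: 1. Place at column 1.
Row 6: attacked by (1,3)→{3}; (2,6)→{2,6}; (3,2)→{2,5}; (4,5)→{3,5}; (5,1)→{1,2}. Safe: 4. Place at column 4.
Columns [3, 6, 2, 5, 1, 4], r−c [-2, -4, 1, -1, 4, 2], r+c [4, 8, 5, 9, 6, 10] are all distinct, so no two queens attack.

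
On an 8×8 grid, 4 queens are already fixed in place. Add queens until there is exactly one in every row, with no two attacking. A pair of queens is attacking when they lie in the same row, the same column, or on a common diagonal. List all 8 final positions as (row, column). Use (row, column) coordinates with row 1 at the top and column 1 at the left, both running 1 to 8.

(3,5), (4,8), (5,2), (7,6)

(1,1) (2,7) (3,5) (4,8) (5,2) (6,4) (7,6) (8,3)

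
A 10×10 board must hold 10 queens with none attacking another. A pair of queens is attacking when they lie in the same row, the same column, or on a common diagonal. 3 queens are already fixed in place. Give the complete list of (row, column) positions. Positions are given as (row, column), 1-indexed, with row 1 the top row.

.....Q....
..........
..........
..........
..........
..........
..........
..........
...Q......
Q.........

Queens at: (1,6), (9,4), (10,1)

Row 2: attacked by (1,6)→{5,6,7}; (9,4)→{4}; (10,1)→{1,9}. Safe: 2, 3, 8, 10. Place at column 8.
Row 3: attacked by (1,6)→{4,6,8}; (2,8)→{7,8,9}; (9,4)→{4,10}; (10,1)→{1,8}. Safe: 2, 3, 5. Place at column 2.
Row 4: attacked by (1,6)→{3,6,9}; (2,8)→{6,8,10}; (3,2)→{1,2,3}; (9,4)→{4,9}; (10,1)→{1,7}. Safe: 5. Place at column 5.
Row 5: attacked by (1,6)→{2,6,10}; (2,8)→{5,8}; (3,2)→{2,4}; (4,5)→{4,5,6}; (9,4)→{4,8}; (10,1)→{1,6}. Safe: 3, 7, 9. Place at column 3.
Row 6: attacked by (1,6)→{1,6}; (2,8)→{4,8}; (3,2)→{2,5}; (4,5)→{3,5,7}; (5,3)→{2,3,4}; (9,4)→{1,4,7}; (10,1)→{1,5}. Safe: 9, 10. Place at column 9.
Row 7: attacked by (1,6)→{6}; (2,8)→{3,8}; (3,2)→{2,6}; (4,5)→{2,5,8}; (5,3)→{1,3,5}; (6,9)→{8,9,10}; (9,4)→{2,4,6}; (10,1)→{1,4}. Safe: 7. Place at column 7.
Row 8: attacked by (1,6)→{6}; (2,8)→{2,8}; (3,2)→{2,7}; (4,5)→{1,5,9}; (5,3)→{3,6}; (6,9)→{7,9}; (7,7)→{6,7,8}; (9,4)→{3,4,5}; (10,1)→{1,3}. Safe: 10. Place at column 10.
Columns [6, 8, 2, 5, 3, 9, 7, 10, 4, 1], r−c [-5, -6, 1, -1, 2, -3, 0, -2, 5, 9], r+c [7, 10, 5, 9, 8, 15, 14, 18, 13, 11] are all distinct, so no two queens attack.

(1,6) (2,8) (3,2) (4,5) (5,3) (6,9) (7,7) (8,10) (9,4) (10,1)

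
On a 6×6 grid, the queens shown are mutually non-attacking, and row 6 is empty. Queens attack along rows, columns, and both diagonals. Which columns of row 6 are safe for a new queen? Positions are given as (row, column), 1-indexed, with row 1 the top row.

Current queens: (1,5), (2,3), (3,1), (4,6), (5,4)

columns 2

(1,5) attacks row 6 at column 5.
(2,3) attacks row 6 at column 3.
(3,1) attacks row 6 at column 1 and diagonals 4.
(4,6) attacks row 6 at column 6 and diagonals 4.
(5,4) attacks row 6 at column 4 and diagonals 3, 5.
Attacked columns: {1, 3, 4, 5, 6}. Safe: {2}.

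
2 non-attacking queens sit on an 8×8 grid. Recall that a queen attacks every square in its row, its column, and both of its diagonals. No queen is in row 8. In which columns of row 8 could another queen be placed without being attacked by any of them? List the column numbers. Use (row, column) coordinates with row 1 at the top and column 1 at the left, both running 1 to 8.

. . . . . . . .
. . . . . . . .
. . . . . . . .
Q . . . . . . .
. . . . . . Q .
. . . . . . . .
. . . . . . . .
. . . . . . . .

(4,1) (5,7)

columns 2, 3, 6, 8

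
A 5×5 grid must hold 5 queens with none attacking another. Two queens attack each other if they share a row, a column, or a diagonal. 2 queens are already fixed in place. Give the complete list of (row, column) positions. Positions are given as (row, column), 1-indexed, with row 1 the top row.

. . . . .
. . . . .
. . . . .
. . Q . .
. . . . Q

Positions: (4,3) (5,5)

(1,2) (2,4) (3,1) (4,3) (5,5)

Row 1: attacked by (4,3)→{3}; (5,5)→{1,5}. Safe: 2, 4. Place at column 2.
Row 2: attacked by (1,2)→{1,2,3}; (4,3)→{1,3,5}; (5,5)→{2,5}. Safe: 4. Place at column 4.
Row 3: attacked by (1,2)→{2,4}; (2,4)→{3,4,5}; (4,3)→{2,3,4}; (5,5)→{3,5}. Safe: 1. Place at column 1.
Columns [2, 4, 1, 3, 5], r−c [-1, -2, 2, 1, 0], r+c [3, 6, 4, 7, 10] are all distinct, so no two queens attack.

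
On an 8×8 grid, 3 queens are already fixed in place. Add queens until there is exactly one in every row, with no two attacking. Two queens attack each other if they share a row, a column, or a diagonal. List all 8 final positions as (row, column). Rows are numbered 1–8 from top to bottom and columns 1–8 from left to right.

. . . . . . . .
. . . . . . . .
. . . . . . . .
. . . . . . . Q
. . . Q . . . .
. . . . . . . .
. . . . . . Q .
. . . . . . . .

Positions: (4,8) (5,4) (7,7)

(1,6) (2,3) (3,1) (4,8) (5,4) (6,2) (7,7) (8,5)

Row 1: attacked by (4,8)→{5,8}; (5,4)→{4,8}; (7,7)→{1,7}. Safe: 2, 3, 6. Place at column 6.
Row 2: attacked by (1,6)→{5,6,7}; (4,8)→{6,8}; (5,4)→{1,4,7}; (7,7)→{2,7}. Safe: 3. Place at column 3.
Row 3: attacked by (1,6)→{4,6,8}; (2,3)→{2,3,4}; (4,8)→{7,8}; (5,4)→{2,4,6}; (7,7)→{3,7}. Safe: 1, 5. Place at column 1.
Row 6: attacked by (1,6)→{1,6}; (2,3)→{3,7}; (3,1)→{1,4}; (4,8)→{6,8}; (5,4)→{3,4,5}; (7,7)→{6,7,8}. Safe: 2. Place at column 2.
Row 8: attacked by (1,6)→{6}; (2,3)→{3}; (3,1)→{1,6}; (4,8)→{4,8}; (5,4)→{1,4,7}; (6,2)→{2,4}; (7,7)→{6,7,8}. Safe: 5. Place at column 5.
Columns [6, 3, 1, 8, 4, 2, 7, 5], r−c [-5, -1, 2, -4, 1, 4, 0, 3], r+c [7, 5, 4, 12, 9, 8, 14, 13] are all distinct, so no two queens attack.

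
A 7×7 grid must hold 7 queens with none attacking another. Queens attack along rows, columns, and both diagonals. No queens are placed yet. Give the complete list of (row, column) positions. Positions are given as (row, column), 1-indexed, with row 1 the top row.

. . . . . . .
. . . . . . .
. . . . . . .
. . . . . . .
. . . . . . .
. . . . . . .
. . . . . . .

Row 1: Safe: 1, 2, 3, 4, 5, 6, 7. Place at column 6.
Row 2: attacked by (1,6)→{5,6,7}. Safe: 1, 2, 3, 4. Place at column 4.
Row 3: attacked by (1,6)→{4,6}; (2,4)→{3,4,5}. Safe: 1, 2, 7. Place at column 7.
Row 4: attacked by (1,6)→{3,6}; (2,4)→{2,4,6}; (3,7)→{6,7}. Safe: 1, 5. Place at column 1.
Row 5: attacked by (1,6)→{2,6}; (2,4)→{1,4,7}; (3,7)→{5,7}; (4,1)→{1,2}. Safe: 3. Place at column 3.
Row 6: attacked by (1,6)→{1,6}; (2,4)→{4}; (3,7)→{4,7}; (4,1)→{1,3}; (5,3)→{2,3,4}. Safe: 5. Place at column 5.
Row 7: attacked by (1,6)→{6}; (2,4)→{4}; (3,7)→{3,7}; (4,1)→{1,4}; (5,3)→{1,3,5}; (6,5)→{4,5,6}. Safe: 2. Place at column 2.
Columns [6, 4, 7, 1, 3, 5, 2], r−c [-5, -2, -4, 3, 2, 1, 5], r+c [7, 6, 10, 5, 8, 11, 9] are all distinct, so no two queens attack.

(1,6) (2,4) (3,7) (4,1) (5,3) (6,5) (7,2)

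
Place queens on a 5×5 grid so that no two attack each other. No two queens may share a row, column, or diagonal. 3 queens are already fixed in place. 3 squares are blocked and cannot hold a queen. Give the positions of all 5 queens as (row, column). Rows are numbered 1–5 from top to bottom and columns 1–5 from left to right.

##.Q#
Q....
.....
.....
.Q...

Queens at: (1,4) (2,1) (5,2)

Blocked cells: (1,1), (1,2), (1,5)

Row 3: attacked by (1,4)→{2,4}; (2,1)→{1,2}; (5,2)→{2,4}. Safe: 3, 5. Place at column 3.
Row 4: attacked by (1,4)→{1,4}; (2,1)→{1,3}; (3,3)→{2,3,4}; (5,2)→{1,2,3}. Safe: 5. Place at column 5.
Columns [4, 1, 3, 5, 2], r−c [-3, 1, 0, -1, 3], r+c [5, 3, 6, 9, 7] are all distinct, so no two queens attack.

(1,4) (2,1) (3,3) (4,5) (5,2)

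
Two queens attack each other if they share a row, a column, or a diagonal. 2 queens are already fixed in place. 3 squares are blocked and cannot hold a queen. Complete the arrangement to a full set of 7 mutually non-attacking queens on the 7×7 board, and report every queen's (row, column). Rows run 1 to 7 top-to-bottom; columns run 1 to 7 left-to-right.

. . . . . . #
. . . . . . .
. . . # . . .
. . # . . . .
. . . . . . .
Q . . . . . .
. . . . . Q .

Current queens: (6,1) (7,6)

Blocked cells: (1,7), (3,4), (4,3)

(1,4) (2,2) (3,7) (4,5) (5,3) (6,1) (7,6)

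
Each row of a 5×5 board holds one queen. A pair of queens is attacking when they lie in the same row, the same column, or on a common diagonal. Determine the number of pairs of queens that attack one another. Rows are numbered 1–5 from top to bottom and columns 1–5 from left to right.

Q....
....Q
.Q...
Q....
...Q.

Same column: (1,1)–(4,1) (column 1).
Same diagonal: (3,2)–(4,1) (|3−4| = |2−1| = 1); (3,2)–(5,4) (|3−5| = |2−4| = 2).
Total attacking pairs: 3.

3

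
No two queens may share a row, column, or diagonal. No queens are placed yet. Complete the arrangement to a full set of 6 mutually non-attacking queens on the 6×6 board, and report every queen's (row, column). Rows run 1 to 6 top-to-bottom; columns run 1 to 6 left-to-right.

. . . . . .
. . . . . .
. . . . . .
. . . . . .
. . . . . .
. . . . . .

(1,3) (2,6) (3,2) (4,5) (5,1) (6,4)

Row 1: Safe: 1, 2, 3, 4, 5, 6. Place at column 3.
Row 2: attacked by (1,3)→{2,3,4}. Safe: 1, 5, 6. Place at column 6.
Row 3: attacked by (1,3)→{1,3,5}; (2,6)→{5,6}. Safe: 2, 4. Place at column 2.
Row 4: attacked by (1,3)→{3,6}; (2,6)→{4,6}; (3,2)→{1,2,3}. Safe: 5. Place at column 5.
Row 5: attacked by (1,3)→{3}; (2,6)→{3,6}; (3,2)→{2,4}; (4,5)→{4,5,6}. Safe: 1. Place at column 1.
Row 6: attacked by (1,3)→{3}; (2,6)→{2,6}; (3,2)→{2,5}; (4,5)→{3,5}; (5,1)→{1,2}. Safe: 4. Place at column 4.
Columns [3, 6, 2, 5, 1, 4], r−c [-2, -4, 1, -1, 4, 2], r+c [4, 8, 5, 9, 6, 10] are all distinct, so no two queens attack.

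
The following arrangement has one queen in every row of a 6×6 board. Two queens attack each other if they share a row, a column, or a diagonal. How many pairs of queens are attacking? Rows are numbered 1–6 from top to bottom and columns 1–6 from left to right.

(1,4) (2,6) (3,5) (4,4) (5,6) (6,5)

7

Same column: (1,4)–(4,4) (column 4); (2,6)–(5,6) (column 6); (3,5)–(6,5) (column 5).
Same diagonal: (2,6)–(3,5) (|2−3| = |6−5| = 1); (2,6)–(4,4) (|2−4| = |6−4| = 2); (3,5)–(4,4) (|3−4| = |5−4| = 1); (5,6)–(6,5) (|5−6| = |6−5| = 1).
Total attacking pairs: 7.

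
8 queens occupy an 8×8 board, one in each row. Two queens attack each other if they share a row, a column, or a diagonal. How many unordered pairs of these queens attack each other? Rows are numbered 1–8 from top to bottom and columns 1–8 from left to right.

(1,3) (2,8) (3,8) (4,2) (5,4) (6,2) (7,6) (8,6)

Same column: (2,8)–(3,8) (column 8); (4,2)–(6,2) (column 2); (7,6)–(8,6) (column 6).
Same diagonal: (4,2)–(8,6) (|4−8| = |2−6| = 4); (5,4)–(7,6) (|5−7| = |4−6| = 2).
Total attacking pairs: 5.

5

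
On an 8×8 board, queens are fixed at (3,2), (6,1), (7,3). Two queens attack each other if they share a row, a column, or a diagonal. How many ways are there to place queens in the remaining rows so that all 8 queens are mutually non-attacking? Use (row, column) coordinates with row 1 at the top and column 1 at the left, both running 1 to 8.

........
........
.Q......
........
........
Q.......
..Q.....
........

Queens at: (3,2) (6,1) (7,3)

3

Branch on row 1: col 5 → 1; col 7 → 2; col 8 → 0.
Sum: 1 + 2 + 0 = 3.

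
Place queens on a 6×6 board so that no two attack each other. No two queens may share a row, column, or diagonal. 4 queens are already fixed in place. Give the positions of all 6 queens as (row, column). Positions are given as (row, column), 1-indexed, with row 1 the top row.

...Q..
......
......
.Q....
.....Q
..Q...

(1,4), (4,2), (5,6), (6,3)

(1,4) (2,1) (3,5) (4,2) (5,6) (6,3)

Row 2: attacked by (1,4)→{3,4,5}; (4,2)→{2,4}; (5,6)→{3,6}; (6,3)→{3}. Safe: 1. Place at column 1.
Row 3: attacked by (1,4)→{2,4,6}; (2,1)→{1,2}; (4,2)→{1,2,3}; (5,6)→{4,6}; (6,3)→{3,6}. Safe: 5. Place at column 5.
Columns [4, 1, 5, 2, 6, 3], r−c [-3, 1, -2, 2, -1, 3], r+c [5, 3, 8, 6, 11, 9] are all distinct, so no two queens attack.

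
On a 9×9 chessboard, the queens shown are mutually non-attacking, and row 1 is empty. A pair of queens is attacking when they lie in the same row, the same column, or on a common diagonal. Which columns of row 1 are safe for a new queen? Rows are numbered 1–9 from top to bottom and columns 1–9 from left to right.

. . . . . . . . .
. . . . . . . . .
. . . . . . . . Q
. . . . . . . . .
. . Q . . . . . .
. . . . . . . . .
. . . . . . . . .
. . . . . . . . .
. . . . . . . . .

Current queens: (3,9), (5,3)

columns 1, 2, 4, 5, 6, 8

(3,9) attacks row 1 at column 9 and diagonals 7.
(5,3) attacks row 1 at column 3 and diagonals 7.
Attacked columns: {3, 7, 9}. Safe: {1, 2, 4, 5, 6, 8}.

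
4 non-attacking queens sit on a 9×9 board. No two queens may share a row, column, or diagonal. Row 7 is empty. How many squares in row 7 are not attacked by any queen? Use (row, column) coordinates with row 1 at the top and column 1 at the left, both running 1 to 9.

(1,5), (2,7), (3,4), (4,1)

3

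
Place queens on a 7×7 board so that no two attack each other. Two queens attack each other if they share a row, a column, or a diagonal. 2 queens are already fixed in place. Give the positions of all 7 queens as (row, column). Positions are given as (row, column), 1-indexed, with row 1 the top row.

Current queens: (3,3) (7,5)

Row 1: attacked by (3,3)→{1,3,5}; (7,5)→{5}. Safe: 2, 4, 6, 7. Place at column 2.
Row 2: attacked by (1,2)→{1,2,3}; (3,3)→{2,3,4}; (7,5)→{5}. Safe: 6, 7. Place at column 6.
Row 4: attacked by (1,2)→{2,5}; (2,6)→{4,6}; (3,3)→{2,3,4}; (7,5)→{2,5}. Safe: 1, 7. Place at column 7.
Row 5: attacked by (1,2)→{2,6}; (2,6)→{3,6}; (3,3)→{1,3,5}; (4,7)→{6,7}; (7,5)→{3,5,7}. Safe: 4. Place at column 4.
Row 6: attacked by (1,2)→{2,7}; (2,6)→{2,6}; (3,3)→{3,6}; (4,7)→{5,7}; (5,4)→{3,4,5}; (7,5)→{4,5,6}. Safe: 1. Place at column 1.
Columns [2, 6, 3, 7, 4, 1, 5], r−c [-1, -4, 0, -3, 1, 5, 2], r+c [3, 8, 6, 11, 9, 7, 12] are all distinct, so no two queens attack.

(1,2) (2,6) (3,3) (4,7) (5,4) (6,1) (7,5)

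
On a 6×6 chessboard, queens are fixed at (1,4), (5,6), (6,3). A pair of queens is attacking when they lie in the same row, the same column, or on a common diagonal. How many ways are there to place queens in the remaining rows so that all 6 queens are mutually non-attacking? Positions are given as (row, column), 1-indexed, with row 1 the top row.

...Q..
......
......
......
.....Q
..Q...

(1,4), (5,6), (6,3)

1

Branch on row 2: col 1 → 1; col 2 → 0.
Sum: 1 + 0 = 1.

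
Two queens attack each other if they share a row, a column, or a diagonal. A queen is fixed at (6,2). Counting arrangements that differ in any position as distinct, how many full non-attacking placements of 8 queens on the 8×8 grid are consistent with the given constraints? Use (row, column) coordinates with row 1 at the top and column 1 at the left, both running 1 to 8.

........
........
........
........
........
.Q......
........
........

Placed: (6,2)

Branch on row 1: col 1 → 1; col 3 → 2; col 4 → 3; col 5 → 3; col 6 → 4; col 8 → 1.
Sum: 1 + 2 + 3 + 3 + 4 + 1 = 14.

14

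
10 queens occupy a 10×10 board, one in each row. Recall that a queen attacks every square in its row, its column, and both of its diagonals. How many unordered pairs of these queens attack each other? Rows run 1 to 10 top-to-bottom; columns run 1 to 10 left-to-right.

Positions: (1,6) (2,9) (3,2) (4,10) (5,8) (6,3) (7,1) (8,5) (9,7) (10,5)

3

Same column: (8,5)–(10,5) (column 5).
Same diagonal: (5,8)–(8,5) (|5−8| = |8−5| = 3); (6,3)–(8,5) (|6−8| = |3−5| = 2).
Total attacking pairs: 3.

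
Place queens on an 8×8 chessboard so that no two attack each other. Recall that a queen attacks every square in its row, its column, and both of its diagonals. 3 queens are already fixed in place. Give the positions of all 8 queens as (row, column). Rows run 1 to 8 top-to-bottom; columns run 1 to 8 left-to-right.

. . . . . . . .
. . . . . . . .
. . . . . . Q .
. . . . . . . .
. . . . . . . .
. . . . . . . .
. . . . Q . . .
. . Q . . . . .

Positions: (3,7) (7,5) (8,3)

(1,6) (2,2) (3,7) (4,1) (5,4) (6,8) (7,5) (8,3)

Row 1: attacked by (3,7)→{5,7}; (7,5)→{5}; (8,3)→{3}. Safe: 1, 2, 4, 6, 8. Place at column 6.
Row 2: attacked by (1,6)→{5,6,7}; (3,7)→{6,7,8}; (7,5)→{5}; (8,3)→{3}. Safe: 1, 2, 4. Place at column 2.
Row 4: attacked by (1,6)→{3,6}; (2,2)→{2,4}; (3,7)→{6,7,8}; (7,5)→{2,5,8}; (8,3)→{3,7}. Safe: 1. Place at column 1.
Row 5: attacked by (1,6)→{2,6}; (2,2)→{2,5}; (3,7)→{5,7}; (4,1)→{1,2}; (7,5)→{3,5,7}; (8,3)→{3,6}. Safe: 4, 8. Place at column 4.
Row 6: attacked by (1,6)→{1,6}; (2,2)→{2,6}; (3,7)→{4,7}; (4,1)→{1,3}; (5,4)→{3,4,5}; (7,5)→{4,5,6}; (8,3)→{1,3,5}. Safe: 8. Place at column 8.
Columns [6, 2, 7, 1, 4, 8, 5, 3], r−c [-5, 0, -4, 3, 1, -2, 2, 5], r+c [7, 4, 10, 5, 9, 14, 12, 11] are all distinct, so no two queens attack.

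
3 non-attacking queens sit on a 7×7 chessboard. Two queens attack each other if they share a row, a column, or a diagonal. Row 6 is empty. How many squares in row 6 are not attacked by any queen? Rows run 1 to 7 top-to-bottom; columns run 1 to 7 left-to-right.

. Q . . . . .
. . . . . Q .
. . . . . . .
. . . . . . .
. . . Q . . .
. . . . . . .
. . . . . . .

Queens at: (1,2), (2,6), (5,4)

(1,2) attacks row 6 at column 2 and diagonals 7.
(2,6) attacks row 6 at column 6 and diagonals 2.
(5,4) attacks row 6 at column 4 and diagonals 3, 5.
Attacked columns: {2, 3, 4, 5, 6, 7}. Safe: {1}.

1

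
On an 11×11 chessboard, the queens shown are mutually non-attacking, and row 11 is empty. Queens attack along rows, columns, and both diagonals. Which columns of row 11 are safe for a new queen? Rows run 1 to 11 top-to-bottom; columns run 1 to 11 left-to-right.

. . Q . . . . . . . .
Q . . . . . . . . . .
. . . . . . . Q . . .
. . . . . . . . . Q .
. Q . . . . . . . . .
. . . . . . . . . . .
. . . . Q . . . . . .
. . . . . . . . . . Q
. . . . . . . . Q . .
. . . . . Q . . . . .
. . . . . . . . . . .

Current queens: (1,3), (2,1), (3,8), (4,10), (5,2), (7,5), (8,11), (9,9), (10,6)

columns 4

(1,3) attacks row 11 at column 3.
(2,1) attacks row 11 at column 1 and diagonals 10.
(3,8) attacks row 11 at column 8.
(4,10) attacks row 11 at column 10 and diagonals 3.
(5,2) attacks row 11 at column 2 and diagonals 8.
(7,5) attacks row 11 at column 5 and diagonals 1, 9.
(8,11) attacks row 11 at column 11 and diagonals 8.
(9,9) attacks row 11 at column 9 and diagonals 7, 11.
(10,6) attacks row 11 at column 6 and diagonals 5, 7.
Attacked columns: {1, 2, 3, 5, 6, 7, 8, 9, 10, 11}. Safe: {4}.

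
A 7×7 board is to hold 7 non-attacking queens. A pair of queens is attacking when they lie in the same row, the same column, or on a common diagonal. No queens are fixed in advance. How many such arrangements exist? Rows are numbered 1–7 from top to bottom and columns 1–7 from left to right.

Branch on row 1: col 1 → 4; col 2 → 7; col 3 → 6; col 4 → 6; col 5 → 6; col 6 → 7; col 7 → 4.
Sum: 4 + 7 + 6 + 6 + 6 + 7 + 4 = 40.
(This is the classic 7-queens count.)

40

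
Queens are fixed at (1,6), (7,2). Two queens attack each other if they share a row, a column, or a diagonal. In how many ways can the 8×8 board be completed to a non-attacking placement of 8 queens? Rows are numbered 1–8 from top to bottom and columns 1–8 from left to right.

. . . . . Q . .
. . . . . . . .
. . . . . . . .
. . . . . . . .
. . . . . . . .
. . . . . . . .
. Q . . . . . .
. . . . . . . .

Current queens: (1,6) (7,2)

Branch on row 2: col 1 → 0; col 3 → 4; col 4 → 1; col 8 → 0.
Sum: 0 + 4 + 1 + 0 = 5.

5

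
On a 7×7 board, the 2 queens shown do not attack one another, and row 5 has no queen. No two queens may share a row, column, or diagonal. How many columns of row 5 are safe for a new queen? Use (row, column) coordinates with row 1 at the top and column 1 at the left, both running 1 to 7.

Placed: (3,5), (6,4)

(3,5) attacks row 5 at column 5 and diagonals 3, 7.
(6,4) attacks row 5 at column 4 and diagonals 3, 5.
Attacked columns: {3, 4, 5, 7}. Safe: {1, 2, 6}.

3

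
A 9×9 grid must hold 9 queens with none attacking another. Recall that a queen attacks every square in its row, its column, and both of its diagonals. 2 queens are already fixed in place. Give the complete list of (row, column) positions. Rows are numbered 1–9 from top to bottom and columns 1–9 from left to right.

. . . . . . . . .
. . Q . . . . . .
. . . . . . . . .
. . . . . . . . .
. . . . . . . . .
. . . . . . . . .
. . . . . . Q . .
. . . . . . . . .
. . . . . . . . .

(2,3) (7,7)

Row 1: attacked by (2,3)→{2,3,4}; (7,7)→{1,7}. Safe: 5, 6, 8, 9. Place at column 5.
Row 3: attacked by (1,5)→{3,5,7}; (2,3)→{2,3,4}; (7,7)→{3,7}. Safe: 1, 6, 8, 9. Place at column 1.
Row 4: attacked by (1,5)→{2,5,8}; (2,3)→{1,3,5}; (3,1)→{1,2}; (7,7)→{4,7}. Safe: 6, 9. Place at column 6.
Row 5: attacked by (1,5)→{1,5,9}; (2,3)→{3,6}; (3,1)→{1,3}; (4,6)→{5,6,7}; (7,7)→{5,7,9}. Safe: 2, 4, 8. Place at column 2.
Row 6: attacked by (1,5)→{5}; (2,3)→{3,7}; (3,1)→{1,4}; (4,6)→{4,6,8}; (5,2)→{1,2,3}; (7,7)→{6,7,8}. Safe: 9. Place at column 9.
Row 8: attacked by (1,5)→{5}; (2,3)→{3,9}; (3,1)→{1,6}; (4,6)→{2,6}; (5,2)→{2,5}; (6,9)→{7,9}; (7,7)→{6,7,8}. Safe: 4. Place at column 4.
Row 9: attacked by (1,5)→{5}; (2,3)→{3}; (3,1)→{1,7}; (4,6)→{1,6}; (5,2)→{2,6}; (6,9)→{6,9}; (7,7)→{5,7,9}; (8,4)→{3,4,5}. Safe: 8. Place at column 8.
Columns [5, 3, 1, 6, 2, 9, 7, 4, 8], r−c [-4, -1, 2, -2, 3, -3, 0, 4, 1], r+c [6, 5, 4, 10, 7, 15, 14, 12, 17] are all distinct, so no two queens attack.

(1,5) (2,3) (3,1) (4,6) (5,2) (6,9) (7,7) (8,4) (9,8)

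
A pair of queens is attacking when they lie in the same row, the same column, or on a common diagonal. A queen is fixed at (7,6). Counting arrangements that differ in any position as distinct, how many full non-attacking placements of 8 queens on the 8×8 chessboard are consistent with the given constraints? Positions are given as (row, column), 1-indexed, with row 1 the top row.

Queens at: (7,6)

Branch on row 1: col 1 → 1; col 2 → 3; col 3 → 0; col 4 → 3; col 5 → 6; col 7 → 1; col 8 → 0.
Sum: 1 + 3 + 0 + 3 + 6 + 1 + 0 = 14.

14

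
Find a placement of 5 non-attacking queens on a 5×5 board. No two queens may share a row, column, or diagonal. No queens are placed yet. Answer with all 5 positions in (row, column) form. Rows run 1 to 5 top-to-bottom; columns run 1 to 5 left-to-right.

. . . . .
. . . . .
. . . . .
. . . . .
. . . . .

(1,1) (2,3) (3,5) (4,2) (5,4)

Row 1: Safe: 1, 2, 3, 4, 5. Place at column 1.
Row 2: attacked by (1,1)→{1,2}. Safe: 3, 4, 5. Place at column 3.
Row 3: attacked by (1,1)→{1,3}; (2,3)→{2,3,4}. Safe: 5. Place at column 5.
Row 4: attacked by (1,1)→{1,4}; (2,3)→{1,3,5}; (3,5)→{4,5}. Safe: 2. Place at column 2.
Row 5: attacked by (1,1)→{1,5}; (2,3)→{3}; (3,5)→{3,5}; (4,2)→{1,2,3}. Safe: 4. Place at column 4.
Columns [1, 3, 5, 2, 4], r−c [0, -1, -2, 2, 1], r+c [2, 5, 8, 6, 9] are all distinct, so no two queens attack.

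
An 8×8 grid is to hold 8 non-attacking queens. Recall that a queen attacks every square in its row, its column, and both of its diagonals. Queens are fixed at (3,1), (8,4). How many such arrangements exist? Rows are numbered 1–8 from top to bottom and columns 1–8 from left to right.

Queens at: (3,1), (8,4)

4

Branch on row 1: col 2 → 0; col 5 → 1; col 6 → 1; col 7 → 1; col 8 → 1.
Sum: 0 + 1 + 1 + 1 + 1 = 4.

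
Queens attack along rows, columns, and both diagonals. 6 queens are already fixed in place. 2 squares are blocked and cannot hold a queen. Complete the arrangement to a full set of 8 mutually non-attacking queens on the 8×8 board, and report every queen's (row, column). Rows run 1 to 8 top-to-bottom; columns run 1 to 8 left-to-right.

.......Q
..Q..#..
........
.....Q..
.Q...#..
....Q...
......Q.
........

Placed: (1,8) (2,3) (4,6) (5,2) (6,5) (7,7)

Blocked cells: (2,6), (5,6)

(1,8) (2,3) (3,1) (4,6) (5,2) (6,5) (7,7) (8,4)

Row 3: attacked by (1,8)→{6,8}; (2,3)→{2,3,4}; (4,6)→{5,6,7}; (5,2)→{2,4}; (6,5)→{2,5,8}; (7,7)→{3,7}. Safe: 1. Place at column 1.
Row 8: attacked by (1,8)→{1,8}; (2,3)→{3}; (3,1)→{1,6}; (4,6)→{2,6}; (5,2)→{2,5}; (6,5)→{3,5,7}; (7,7)→{6,7,8}. Safe: 4. Place at column 4.
Columns [8, 3, 1, 6, 2, 5, 7, 4], r−c [-7, -1, 2, -2, 3, 1, 0, 4], r+c [9, 5, 4, 10, 7, 11, 14, 12] are all distinct, so no two queens attack.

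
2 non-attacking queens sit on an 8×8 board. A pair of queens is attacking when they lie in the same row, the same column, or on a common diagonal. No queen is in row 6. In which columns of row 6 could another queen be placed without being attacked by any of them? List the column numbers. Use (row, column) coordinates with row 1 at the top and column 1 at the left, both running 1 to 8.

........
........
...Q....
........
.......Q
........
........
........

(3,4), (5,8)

columns 2, 3, 5, 6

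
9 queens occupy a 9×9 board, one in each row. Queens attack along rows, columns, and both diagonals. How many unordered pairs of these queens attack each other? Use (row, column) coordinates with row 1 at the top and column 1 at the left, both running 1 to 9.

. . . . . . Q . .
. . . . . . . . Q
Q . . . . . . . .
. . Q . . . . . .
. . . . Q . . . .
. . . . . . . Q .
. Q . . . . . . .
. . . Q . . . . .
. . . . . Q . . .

0

All columns are distinct and no two queens satisfy |Δrow| = |Δcol|, so no pair attacks.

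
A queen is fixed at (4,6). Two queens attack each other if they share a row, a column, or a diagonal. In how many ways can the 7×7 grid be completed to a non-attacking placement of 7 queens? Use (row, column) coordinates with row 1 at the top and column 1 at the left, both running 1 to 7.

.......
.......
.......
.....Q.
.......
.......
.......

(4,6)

6

Branch on row 1: col 1 → 1; col 2 → 0; col 4 → 2; col 5 → 2; col 7 → 1.
Sum: 1 + 0 + 2 + 2 + 1 = 6.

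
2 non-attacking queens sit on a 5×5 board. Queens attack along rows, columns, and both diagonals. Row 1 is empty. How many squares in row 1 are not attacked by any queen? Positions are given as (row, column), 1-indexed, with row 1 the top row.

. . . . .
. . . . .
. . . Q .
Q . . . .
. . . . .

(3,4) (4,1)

2

(3,4) attacks row 1 at column 4 and diagonals 2.
(4,1) attacks row 1 at column 1 and diagonals 4.
Attacked columns: {1, 2, 4}. Safe: {3, 5}.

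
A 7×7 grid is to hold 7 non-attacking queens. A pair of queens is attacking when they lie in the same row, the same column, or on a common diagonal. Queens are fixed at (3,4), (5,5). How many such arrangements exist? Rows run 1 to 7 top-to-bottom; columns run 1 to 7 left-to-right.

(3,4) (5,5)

1

Branch on row 1: col 3 → 1; col 7 → 0.
Sum: 1 + 0 = 1.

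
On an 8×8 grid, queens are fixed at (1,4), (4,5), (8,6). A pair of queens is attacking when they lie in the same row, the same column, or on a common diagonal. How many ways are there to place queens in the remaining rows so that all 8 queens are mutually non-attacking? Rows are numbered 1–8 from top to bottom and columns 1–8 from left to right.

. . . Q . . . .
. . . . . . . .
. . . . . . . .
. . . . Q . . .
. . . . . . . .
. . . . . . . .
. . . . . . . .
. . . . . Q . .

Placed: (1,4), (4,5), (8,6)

1

Branch on row 2: col 1 → 0; col 2 → 1; col 8 → 0.
Sum: 0 + 1 + 0 = 1.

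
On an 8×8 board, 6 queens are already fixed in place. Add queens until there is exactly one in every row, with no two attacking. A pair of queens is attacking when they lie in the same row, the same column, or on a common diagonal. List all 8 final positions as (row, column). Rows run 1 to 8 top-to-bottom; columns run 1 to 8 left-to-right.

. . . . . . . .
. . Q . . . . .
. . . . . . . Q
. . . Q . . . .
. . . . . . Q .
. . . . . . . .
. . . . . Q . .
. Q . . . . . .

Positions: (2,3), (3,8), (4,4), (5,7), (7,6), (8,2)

Row 1: attacked by (2,3)→{2,3,4}; (3,8)→{6,8}; (4,4)→{1,4,7}; (5,7)→{3,7}; (7,6)→{6}; (8,2)→{2}. Safe: 5. Place at column 5.
Row 6: attacked by (1,5)→{5}; (2,3)→{3,7}; (3,8)→{5,8}; (4,4)→{2,4,6}; (5,7)→{6,7,8}; (7,6)→{5,6,7}; (8,2)→{2,4}. Safe: 1. Place at column 1.
Columns [5, 3, 8, 4, 7, 1, 6, 2], r−c [-4, -1, -5, 0, -2, 5, 1, 6], r+c [6, 5, 11, 8, 12, 7, 13, 10] are all distinct, so no two queens attack.

(1,5) (2,3) (3,8) (4,4) (5,7) (6,1) (7,6) (8,2)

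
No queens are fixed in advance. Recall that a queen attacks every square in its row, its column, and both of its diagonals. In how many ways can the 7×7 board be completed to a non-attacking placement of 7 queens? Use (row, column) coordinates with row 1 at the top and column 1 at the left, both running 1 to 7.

Branch on row 1: col 1 → 4; col 2 → 7; col 3 → 6; col 4 → 6; col 5 → 6; col 6 → 7; col 7 → 4.
Sum: 4 + 7 + 6 + 6 + 6 + 7 + 4 = 40.
(This is the classic 7-queens count.)

40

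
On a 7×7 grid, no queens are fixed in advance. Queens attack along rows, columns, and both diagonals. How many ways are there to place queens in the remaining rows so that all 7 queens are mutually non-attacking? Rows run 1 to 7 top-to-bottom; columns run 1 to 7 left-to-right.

Branch on row 1: col 1 → 4; col 2 → 7; col 3 → 6; col 4 → 6; col 5 → 6; col 6 → 7; col 7 → 4.
Sum: 4 + 7 + 6 + 6 + 6 + 7 + 4 = 40.
(This is the classic 7-queens count.)

40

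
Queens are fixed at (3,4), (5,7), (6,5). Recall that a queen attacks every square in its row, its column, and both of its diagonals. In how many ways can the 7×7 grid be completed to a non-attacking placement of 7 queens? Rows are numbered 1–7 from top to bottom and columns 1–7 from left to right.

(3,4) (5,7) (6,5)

Branch on row 1: col 1 → 1.
Sum: 1 = 1.

1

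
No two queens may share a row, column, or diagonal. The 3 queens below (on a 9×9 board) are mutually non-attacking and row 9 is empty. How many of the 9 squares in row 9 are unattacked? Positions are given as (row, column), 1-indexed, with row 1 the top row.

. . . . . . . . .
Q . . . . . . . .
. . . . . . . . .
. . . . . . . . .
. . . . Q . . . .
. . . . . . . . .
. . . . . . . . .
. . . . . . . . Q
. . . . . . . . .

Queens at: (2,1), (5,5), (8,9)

(2,1) attacks row 9 at column 1 and diagonals 8.
(5,5) attacks row 9 at column 5 and diagonals 1, 9.
(8,9) attacks row 9 at column 9 and diagonals 8.
Attacked columns: {1, 5, 8, 9}. Safe: {2, 3, 4, 6, 7}.

5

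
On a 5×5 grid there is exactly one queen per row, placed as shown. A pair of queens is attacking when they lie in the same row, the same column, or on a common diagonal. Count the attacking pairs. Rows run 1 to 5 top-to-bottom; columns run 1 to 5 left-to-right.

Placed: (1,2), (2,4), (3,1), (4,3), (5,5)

0

All columns are distinct and no two queens satisfy |Δrow| = |Δcol|, so no pair attacks.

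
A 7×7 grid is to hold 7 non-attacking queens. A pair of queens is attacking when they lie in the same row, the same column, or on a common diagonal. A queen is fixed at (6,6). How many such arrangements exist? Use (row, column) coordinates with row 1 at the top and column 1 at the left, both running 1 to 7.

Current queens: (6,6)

Branch on row 1: col 2 → 1; col 3 → 1; col 4 → 0; col 5 → 1; col 7 → 1.
Sum: 1 + 1 + 0 + 1 + 1 = 4.

4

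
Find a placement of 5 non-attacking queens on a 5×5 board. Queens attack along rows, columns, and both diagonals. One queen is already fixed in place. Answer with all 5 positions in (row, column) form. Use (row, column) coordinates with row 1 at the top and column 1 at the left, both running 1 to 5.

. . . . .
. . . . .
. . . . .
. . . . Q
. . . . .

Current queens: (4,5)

Row 1: attacked by (4,5)→{2,5}. Safe: 1, 3, 4. Place at column 4.
Row 2: attacked by (1,4)→{3,4,5}; (4,5)→{3,5}. Safe: 1, 2. Place at column 1.
Row 3: attacked by (1,4)→{2,4}; (2,1)→{1,2}; (4,5)→{4,5}. Safe: 3. Place at column 3.
Row 5: attacked by (1,4)→{4}; (2,1)→{1,4}; (3,3)→{1,3,5}; (4,5)→{4,5}. Safe: 2. Place at column 2.
Columns [4, 1, 3, 5, 2], r−c [-3, 1, 0, -1, 3], r+c [5, 3, 6, 9, 7] are all distinct, so no two queens attack.

(1,4) (2,1) (3,3) (4,5) (5,2)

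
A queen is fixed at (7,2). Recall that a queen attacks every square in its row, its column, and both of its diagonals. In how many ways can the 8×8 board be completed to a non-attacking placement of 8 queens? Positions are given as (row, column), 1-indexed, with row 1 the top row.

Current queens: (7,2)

16

Branch on row 1: col 1 → 2; col 3 → 3; col 4 → 1; col 5 → 2; col 6 → 5; col 7 → 3.
Sum: 2 + 3 + 1 + 2 + 5 + 3 = 16.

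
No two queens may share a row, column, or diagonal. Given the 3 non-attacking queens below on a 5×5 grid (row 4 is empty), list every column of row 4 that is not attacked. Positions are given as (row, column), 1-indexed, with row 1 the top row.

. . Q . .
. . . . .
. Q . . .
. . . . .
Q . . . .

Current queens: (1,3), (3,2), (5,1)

columns 4, 5

(1,3) attacks row 4 at column 3.
(3,2) attacks row 4 at column 2 and diagonals 1, 3.
(5,1) attacks row 4 at column 1 and diagonals 2.
Attacked columns: {1, 2, 3}. Safe: {4, 5}.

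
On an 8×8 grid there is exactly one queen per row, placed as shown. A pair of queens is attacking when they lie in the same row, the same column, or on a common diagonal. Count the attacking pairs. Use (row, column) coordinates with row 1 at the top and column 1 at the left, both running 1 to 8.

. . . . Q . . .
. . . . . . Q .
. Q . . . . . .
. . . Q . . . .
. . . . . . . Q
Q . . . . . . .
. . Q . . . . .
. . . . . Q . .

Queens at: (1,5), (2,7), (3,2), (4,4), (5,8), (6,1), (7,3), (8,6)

All columns are distinct and no two queens satisfy |Δrow| = |Δcol|, so no pair attacks.

0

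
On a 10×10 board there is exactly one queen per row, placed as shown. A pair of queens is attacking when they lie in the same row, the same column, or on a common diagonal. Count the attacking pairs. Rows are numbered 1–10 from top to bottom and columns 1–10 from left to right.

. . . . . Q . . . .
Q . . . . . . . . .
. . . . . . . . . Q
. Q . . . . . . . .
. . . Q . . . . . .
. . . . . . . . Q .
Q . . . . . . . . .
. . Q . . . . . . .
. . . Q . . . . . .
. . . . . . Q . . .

5

Same column: (2,1)–(7,1) (column 1); (5,4)–(9,4) (column 4).
Same diagonal: (2,1)–(5,4) (|2−5| = |1−4| = 3); (3,10)–(9,4) (|3−9| = |10−4| = 6); (8,3)–(9,4) (|8−9| = |3−4| = 1).
Total attacking pairs: 5.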